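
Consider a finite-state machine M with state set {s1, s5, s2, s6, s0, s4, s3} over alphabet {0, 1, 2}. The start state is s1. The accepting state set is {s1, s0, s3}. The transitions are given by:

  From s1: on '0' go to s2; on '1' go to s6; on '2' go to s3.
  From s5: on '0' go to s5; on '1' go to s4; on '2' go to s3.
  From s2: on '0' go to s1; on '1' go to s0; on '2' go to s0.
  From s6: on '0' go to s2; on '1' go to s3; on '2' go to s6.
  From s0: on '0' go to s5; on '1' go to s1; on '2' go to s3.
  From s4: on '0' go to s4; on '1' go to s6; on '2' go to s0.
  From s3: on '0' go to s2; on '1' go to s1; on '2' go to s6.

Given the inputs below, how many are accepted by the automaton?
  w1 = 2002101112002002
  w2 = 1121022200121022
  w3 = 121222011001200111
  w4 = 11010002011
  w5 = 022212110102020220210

4

w1: Trace: s1 -2-> s3 -0-> s2 -0-> s1 -2-> s3 -1-> s1 -0-> s2 -1-> s0 -1-> s1 -1-> s6 -2-> s6 -0-> s2 -0-> s1 -2-> s3 -0-> s2 -0-> s1 -2-> s3  → end s3, accepted
w2: Trace: s1 -1-> s6 -1-> s3 -2-> s6 -1-> s3 -0-> s2 -2-> s0 -2-> s3 -2-> s6 -0-> s2 -0-> s1 -1-> s6 -2-> s6 -1-> s3 -0-> s2 -2-> s0 -2-> s3  → end s3, accepted
w3: Trace: s1 -1-> s6 -2-> s6 -1-> s3 -2-> s6 -2-> s6 -2-> s6 -0-> s2 -1-> s0 -1-> s1 -0-> s2 -0-> s1 -1-> s6 -2-> s6 -0-> s2 -0-> s1 -1-> s6 -1-> s3 -1-> s1  → end s1, accepted
w4: Trace: s1 -1-> s6 -1-> s3 -0-> s2 -1-> s0 -0-> s5 -0-> s5 -0-> s5 -2-> s3 -0-> s2 -1-> s0 -1-> s1  → end s1, accepted
w5: Trace: s1 -0-> s2 -2-> s0 -2-> s3 -2-> s6 -1-> s3 -2-> s6 -1-> s3 -1-> s1 -0-> s2 -1-> s0 -0-> s5 -2-> s3 -0-> s2 -2-> s0 -0-> s5 -2-> s3 -2-> s6 -0-> s2 -2-> s0 -1-> s1 -0-> s2  → end s2, rejected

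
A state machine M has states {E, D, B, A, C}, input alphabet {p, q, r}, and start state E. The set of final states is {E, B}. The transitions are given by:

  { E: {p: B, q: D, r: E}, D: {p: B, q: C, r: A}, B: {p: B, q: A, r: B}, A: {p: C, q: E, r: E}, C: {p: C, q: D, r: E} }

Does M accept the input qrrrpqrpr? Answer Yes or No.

Trace: E -q-> D -r-> A -r-> E -r-> E -p-> B -q-> A -r-> E -p-> B -r-> B
End state B is accepting.

Yes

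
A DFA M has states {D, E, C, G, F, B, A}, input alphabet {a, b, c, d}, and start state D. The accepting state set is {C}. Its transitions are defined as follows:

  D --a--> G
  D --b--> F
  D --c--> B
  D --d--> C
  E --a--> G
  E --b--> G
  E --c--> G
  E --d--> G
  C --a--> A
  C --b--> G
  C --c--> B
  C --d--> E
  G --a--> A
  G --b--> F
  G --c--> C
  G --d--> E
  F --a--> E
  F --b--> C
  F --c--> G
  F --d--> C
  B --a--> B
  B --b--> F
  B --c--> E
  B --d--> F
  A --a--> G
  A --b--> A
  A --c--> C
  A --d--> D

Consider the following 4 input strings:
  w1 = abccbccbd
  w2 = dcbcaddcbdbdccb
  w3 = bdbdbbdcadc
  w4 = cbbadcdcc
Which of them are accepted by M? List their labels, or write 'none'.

w1: Trace: D -a-> G -b-> F -c-> G -c-> C -b-> G -c-> C -c-> B -b-> F -d-> C  → end C, accepted
w2: Trace: D -d-> C -c-> B -b-> F -c-> G -a-> A -d-> D -d-> C -c-> B -b-> F -d-> C -b-> G -d-> E -c-> G -c-> C -b-> G  → end G, rejected
w3: Trace: D -b-> F -d-> C -b-> G -d-> E -b-> G -b-> F -d-> C -c-> B -a-> B -d-> F -c-> G  → end G, rejected
w4: Trace: D -c-> B -b-> F -b-> C -a-> A -d-> D -c-> B -d-> F -c-> G -c-> C  → end C, accepted

w1, w4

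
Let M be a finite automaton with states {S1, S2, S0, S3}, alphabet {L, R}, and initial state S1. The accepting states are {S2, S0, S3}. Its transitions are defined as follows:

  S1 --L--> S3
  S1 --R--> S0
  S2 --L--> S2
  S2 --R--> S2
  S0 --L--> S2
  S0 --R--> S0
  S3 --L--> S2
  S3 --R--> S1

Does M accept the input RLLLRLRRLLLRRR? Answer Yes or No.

start at S1
read 'R': S1 → S0
read 'L': S0 → S2
read 'L': S2 → S2
read 'L': S2 → S2
read 'R': S2 → S2
read 'L': S2 → S2
read 'R': S2 → S2
read 'R': S2 → S2
read 'L': S2 → S2
read 'L': S2 → S2
read 'L': S2 → S2
read 'R': S2 → S2
read 'R': S2 → S2
read 'R': S2 → S2
End state S2 is accepting.

Yes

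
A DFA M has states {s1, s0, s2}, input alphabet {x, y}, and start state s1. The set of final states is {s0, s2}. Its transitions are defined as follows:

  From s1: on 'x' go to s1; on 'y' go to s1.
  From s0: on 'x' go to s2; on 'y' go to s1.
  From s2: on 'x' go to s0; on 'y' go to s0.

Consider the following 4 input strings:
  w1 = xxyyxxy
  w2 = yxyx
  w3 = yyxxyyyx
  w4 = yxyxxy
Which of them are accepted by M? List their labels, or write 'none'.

w1:
  start at s1
  read 'x': s1 → s1
  read 'x': s1 → s1
  read 'y': s1 → s1
  read 'y': s1 → s1
  read 'x': s1 → s1
  read 'x': s1 → s1
  read 'y': s1 → s1
  end s1, rejected
w2:
  start at s1
  read 'y': s1 → s1
  read 'x': s1 → s1
  read 'y': s1 → s1
  read 'x': s1 → s1
  end s1, rejected
w3:
  start at s1
  read 'y': s1 → s1
  read 'y': s1 → s1
  read 'x': s1 → s1
  read 'x': s1 → s1
  read 'y': s1 → s1
  read 'y': s1 → s1
  read 'y': s1 → s1
  read 'x': s1 → s1
  end s1, rejected
w4:
  start at s1
  read 'y': s1 → s1
  read 'x': s1 → s1
  read 'y': s1 → s1
  read 'x': s1 → s1
  read 'x': s1 → s1
  read 'y': s1 → s1
  end s1, rejected

none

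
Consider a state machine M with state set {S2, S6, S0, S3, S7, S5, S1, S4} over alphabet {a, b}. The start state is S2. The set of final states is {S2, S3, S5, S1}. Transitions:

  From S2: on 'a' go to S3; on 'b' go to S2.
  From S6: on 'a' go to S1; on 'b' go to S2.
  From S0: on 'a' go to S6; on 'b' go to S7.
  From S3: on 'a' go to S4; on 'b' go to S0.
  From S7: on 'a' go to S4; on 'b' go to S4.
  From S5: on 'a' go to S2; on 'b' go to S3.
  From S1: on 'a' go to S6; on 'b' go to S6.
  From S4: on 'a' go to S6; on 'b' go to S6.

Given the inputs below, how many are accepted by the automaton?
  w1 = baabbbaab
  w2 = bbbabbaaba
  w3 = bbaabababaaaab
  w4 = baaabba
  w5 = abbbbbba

4

w1: Trace: S2 -b-> S2 -a-> S3 -a-> S4 -b-> S6 -b-> S2 -b-> S2 -a-> S3 -a-> S4 -b-> S6  → end S6, rejected
w2: Trace: S2 -b-> S2 -b-> S2 -b-> S2 -a-> S3 -b-> S0 -b-> S7 -a-> S4 -a-> S6 -b-> S2 -a-> S3  → end S3, accepted
w3: Trace: S2 -b-> S2 -b-> S2 -a-> S3 -a-> S4 -b-> S6 -a-> S1 -b-> S6 -a-> S1 -b-> S6 -a-> S1 -a-> S6 -a-> S1 -a-> S6 -b-> S2  → end S2, accepted
w4: Trace: S2 -b-> S2 -a-> S3 -a-> S4 -a-> S6 -b-> S2 -b-> S2 -a-> S3  → end S3, accepted
w5: Trace: S2 -a-> S3 -b-> S0 -b-> S7 -b-> S4 -b-> S6 -b-> S2 -b-> S2 -a-> S3  → end S3, accepted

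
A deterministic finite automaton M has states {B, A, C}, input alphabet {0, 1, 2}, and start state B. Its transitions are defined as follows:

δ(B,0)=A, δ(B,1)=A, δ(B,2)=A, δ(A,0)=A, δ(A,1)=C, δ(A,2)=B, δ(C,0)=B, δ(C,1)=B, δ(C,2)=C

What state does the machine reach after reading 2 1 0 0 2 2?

A

B → A → C → B → A → B → A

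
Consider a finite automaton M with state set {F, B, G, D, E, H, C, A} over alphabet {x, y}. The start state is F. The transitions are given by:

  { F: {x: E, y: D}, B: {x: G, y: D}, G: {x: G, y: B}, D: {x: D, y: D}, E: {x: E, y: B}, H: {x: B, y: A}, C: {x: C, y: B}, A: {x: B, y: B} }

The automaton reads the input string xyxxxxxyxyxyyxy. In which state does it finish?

F → E → B → G → G → G → G → G → B → G → B → G → B → D → D → D

D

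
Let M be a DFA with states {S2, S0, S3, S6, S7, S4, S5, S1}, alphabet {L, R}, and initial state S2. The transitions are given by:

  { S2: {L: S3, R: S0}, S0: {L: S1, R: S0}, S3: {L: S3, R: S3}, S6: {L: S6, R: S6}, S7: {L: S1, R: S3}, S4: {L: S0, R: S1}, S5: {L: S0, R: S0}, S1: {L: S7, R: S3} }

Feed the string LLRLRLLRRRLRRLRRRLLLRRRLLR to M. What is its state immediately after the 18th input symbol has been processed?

start at S2
read 'L': S2 → S3
read 'L': S3 → S3
read 'R': S3 → S3
read 'L': S3 → S3
read 'R': S3 → S3
read 'L': S3 → S3
read 'L': S3 → S3
read 'R': S3 → S3
read 'R': S3 → S3
read 'R': S3 → S3
read 'L': S3 → S3
read 'R': S3 → S3
read 'R': S3 → S3
read 'L': S3 → S3
read 'R': S3 → S3
read 'R': S3 → S3
read 'R': S3 → S3
read 'L': S3 → S3
After 18 symbols: S3.

S3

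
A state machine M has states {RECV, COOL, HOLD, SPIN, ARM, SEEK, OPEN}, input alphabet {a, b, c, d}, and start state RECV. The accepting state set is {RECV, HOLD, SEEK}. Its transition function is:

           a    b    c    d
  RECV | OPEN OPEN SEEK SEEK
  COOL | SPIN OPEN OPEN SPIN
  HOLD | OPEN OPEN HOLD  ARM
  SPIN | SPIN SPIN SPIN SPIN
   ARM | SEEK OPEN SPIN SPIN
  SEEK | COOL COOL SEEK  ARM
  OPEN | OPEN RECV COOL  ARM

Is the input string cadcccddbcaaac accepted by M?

start at RECV
read 'c': RECV → SEEK
read 'a': SEEK → COOL
read 'd': COOL → SPIN
read 'c': SPIN → SPIN
read 'c': SPIN → SPIN
read 'c': SPIN → SPIN
read 'd': SPIN → SPIN
read 'd': SPIN → SPIN
read 'b': SPIN → SPIN
read 'c': SPIN → SPIN
read 'a': SPIN → SPIN
read 'a': SPIN → SPIN
read 'a': SPIN → SPIN
read 'c': SPIN → SPIN
End state SPIN is not accepting.

No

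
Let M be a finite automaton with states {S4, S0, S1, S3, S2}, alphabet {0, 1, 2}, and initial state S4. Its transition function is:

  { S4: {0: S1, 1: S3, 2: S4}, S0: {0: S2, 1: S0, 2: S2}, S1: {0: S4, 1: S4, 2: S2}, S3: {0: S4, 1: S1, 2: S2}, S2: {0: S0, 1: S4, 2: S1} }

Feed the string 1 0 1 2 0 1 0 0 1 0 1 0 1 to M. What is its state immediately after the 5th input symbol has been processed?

S0

S4 → S3 → S4 → S3 → S2 → S0
After 5 symbols: S0.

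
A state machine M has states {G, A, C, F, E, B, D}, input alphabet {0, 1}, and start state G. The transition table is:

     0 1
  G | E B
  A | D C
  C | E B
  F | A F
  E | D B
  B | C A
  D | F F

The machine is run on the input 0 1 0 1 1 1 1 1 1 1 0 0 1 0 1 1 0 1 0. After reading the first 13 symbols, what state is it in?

B

Trace: G -0-> E -1-> B -0-> C -1-> B -1-> A -1-> C -1-> B -1-> A -1-> C -1-> B -0-> C -0-> E -1-> B
After 13 symbols: B.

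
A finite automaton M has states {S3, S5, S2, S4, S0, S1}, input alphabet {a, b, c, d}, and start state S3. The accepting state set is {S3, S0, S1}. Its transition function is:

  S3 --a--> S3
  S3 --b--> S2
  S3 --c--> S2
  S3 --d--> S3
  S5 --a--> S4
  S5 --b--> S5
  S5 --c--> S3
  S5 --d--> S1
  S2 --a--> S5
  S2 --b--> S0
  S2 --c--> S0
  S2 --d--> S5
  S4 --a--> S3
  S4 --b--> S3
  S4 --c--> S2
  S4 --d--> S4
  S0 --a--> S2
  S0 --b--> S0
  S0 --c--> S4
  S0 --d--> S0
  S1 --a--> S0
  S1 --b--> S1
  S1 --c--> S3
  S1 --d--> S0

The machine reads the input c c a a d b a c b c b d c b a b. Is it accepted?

No

S3 → S2 → S0 → S2 → S5 → S1 → S1 → S0 → S4 → S3 → S2 → S0 → S0 → S4 → S3 → S3 → S2
End state S2 is not accepting.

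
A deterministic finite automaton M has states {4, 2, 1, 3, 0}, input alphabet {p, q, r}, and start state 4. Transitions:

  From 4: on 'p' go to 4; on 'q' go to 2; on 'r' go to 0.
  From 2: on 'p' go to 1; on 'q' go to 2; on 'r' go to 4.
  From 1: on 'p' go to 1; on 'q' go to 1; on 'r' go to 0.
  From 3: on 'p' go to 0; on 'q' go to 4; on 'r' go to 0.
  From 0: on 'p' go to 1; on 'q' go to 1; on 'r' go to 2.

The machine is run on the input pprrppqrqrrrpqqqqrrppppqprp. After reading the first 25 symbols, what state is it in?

1

4 → 4 → 4 → 0 → 2 → 1 → 1 → 1 → 0 → 1 → 0 → 2 → 4 → 4 → 2 → 2 → 2 → 2 → 4 → 0 → 1 → 1 → 1 → 1 → 1 → 1
After 25 symbols: 1.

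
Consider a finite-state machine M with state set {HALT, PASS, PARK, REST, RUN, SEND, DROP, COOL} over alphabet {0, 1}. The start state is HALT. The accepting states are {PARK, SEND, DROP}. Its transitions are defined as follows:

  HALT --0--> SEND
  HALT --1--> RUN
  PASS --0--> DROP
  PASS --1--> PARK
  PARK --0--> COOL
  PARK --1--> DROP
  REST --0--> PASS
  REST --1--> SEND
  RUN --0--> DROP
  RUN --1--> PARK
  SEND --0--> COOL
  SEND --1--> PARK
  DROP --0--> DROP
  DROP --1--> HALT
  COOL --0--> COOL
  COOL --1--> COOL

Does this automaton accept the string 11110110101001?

Trace: HALT -1-> RUN -1-> PARK -1-> DROP -1-> HALT -0-> SEND -1-> PARK -1-> DROP -0-> DROP -1-> HALT -0-> SEND -1-> PARK -0-> COOL -0-> COOL -1-> COOL
End state COOL is not accepting.

No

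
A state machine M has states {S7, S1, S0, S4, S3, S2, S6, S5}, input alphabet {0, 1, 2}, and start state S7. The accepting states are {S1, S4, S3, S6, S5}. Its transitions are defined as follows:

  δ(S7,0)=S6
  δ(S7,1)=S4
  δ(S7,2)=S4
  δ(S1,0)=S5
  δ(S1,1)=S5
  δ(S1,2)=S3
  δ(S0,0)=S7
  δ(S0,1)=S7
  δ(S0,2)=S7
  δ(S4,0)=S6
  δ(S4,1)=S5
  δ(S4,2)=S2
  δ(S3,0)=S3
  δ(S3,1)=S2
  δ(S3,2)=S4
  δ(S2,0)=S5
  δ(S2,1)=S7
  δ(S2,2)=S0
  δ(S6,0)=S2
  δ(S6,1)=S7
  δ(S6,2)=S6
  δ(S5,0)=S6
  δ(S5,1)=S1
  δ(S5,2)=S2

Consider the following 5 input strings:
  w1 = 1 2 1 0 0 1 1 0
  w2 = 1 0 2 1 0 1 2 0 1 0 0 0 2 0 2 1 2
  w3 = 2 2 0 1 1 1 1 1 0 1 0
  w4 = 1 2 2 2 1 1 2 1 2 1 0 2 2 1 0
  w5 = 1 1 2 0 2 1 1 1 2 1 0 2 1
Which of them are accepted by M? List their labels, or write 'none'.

w1, w2, w3, w4

w1:
  start at S7
  read '1': S7 → S4
  read '2': S4 → S2
  read '1': S2 → S7
  read '0': S7 → S6
  read '0': S6 → S2
  read '1': S2 → S7
  read '1': S7 → S4
  read '0': S4 → S6
  end S6, accepted
w2:
  start at S7
  read '1': S7 → S4
  read '0': S4 → S6
  read '2': S6 → S6
  read '1': S6 → S7
  read '0': S7 → S6
  read '1': S6 → S7
  read '2': S7 → S4
  read '0': S4 → S6
  read '1': S6 → S7
  read '0': S7 → S6
  read '0': S6 → S2
  read '0': S2 → S5
  read '2': S5 → S2
  read '0': S2 → S5
  read '2': S5 → S2
  read '1': S2 → S7
  read '2': S7 → S4
  end S4, accepted
w3:
  start at S7
  read '2': S7 → S4
  read '2': S4 → S2
  read '0': S2 → S5
  read '1': S5 → S1
  read '1': S1 → S5
  read '1': S5 → S1
  read '1': S1 → S5
  read '1': S5 → S1
  read '0': S1 → S5
  read '1': S5 → S1
  read '0': S1 → S5
  end S5, accepted
w4:
  start at S7
  read '1': S7 → S4
  read '2': S4 → S2
  read '2': S2 → S0
  read '2': S0 → S7
  read '1': S7 → S4
  read '1': S4 → S5
  read '2': S5 → S2
  read '1': S2 → S7
  read '2': S7 → S4
  read '1': S4 → S5
  read '0': S5 → S6
  read '2': S6 → S6
  read '2': S6 → S6
  read '1': S6 → S7
  read '0': S7 → S6
  end S6, accepted
w5:
  start at S7
  read '1': S7 → S4
  read '1': S4 → S5
  read '2': S5 → S2
  read '0': S2 → S5
  read '2': S5 → S2
  read '1': S2 → S7
  read '1': S7 → S4
  read '1': S4 → S5
  read '2': S5 → S2
  read '1': S2 → S7
  read '0': S7 → S6
  read '2': S6 → S6
  read '1': S6 → S7
  end S7, rejected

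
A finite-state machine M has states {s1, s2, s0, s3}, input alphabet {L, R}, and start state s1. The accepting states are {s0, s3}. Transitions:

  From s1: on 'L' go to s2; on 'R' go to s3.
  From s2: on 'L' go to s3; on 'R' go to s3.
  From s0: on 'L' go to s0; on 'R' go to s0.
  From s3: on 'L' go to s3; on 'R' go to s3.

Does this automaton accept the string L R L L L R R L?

Yes

start at s1
read 'L': s1 → s2
read 'R': s2 → s3
read 'L': s3 → s3
read 'L': s3 → s3
read 'L': s3 → s3
read 'R': s3 → s3
read 'R': s3 → s3
read 'L': s3 → s3
End state s3 is accepting.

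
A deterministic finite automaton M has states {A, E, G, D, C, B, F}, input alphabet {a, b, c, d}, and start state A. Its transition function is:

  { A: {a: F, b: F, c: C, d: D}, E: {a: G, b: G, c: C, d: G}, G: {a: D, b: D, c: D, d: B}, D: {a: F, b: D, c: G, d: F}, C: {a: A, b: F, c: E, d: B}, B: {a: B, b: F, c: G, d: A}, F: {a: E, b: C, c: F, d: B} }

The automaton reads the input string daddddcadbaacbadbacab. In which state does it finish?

start at A
read 'd': A → D
read 'a': D → F
read 'd': F → B
read 'd': B → A
read 'd': A → D
read 'd': D → F
read 'c': F → F
read 'a': F → E
read 'd': E → G
read 'b': G → D
read 'a': D → F
read 'a': F → E
read 'c': E → C
read 'b': C → F
read 'a': F → E
read 'd': E → G
read 'b': G → D
read 'a': D → F
read 'c': F → F
read 'a': F → E
read 'b': E → G

G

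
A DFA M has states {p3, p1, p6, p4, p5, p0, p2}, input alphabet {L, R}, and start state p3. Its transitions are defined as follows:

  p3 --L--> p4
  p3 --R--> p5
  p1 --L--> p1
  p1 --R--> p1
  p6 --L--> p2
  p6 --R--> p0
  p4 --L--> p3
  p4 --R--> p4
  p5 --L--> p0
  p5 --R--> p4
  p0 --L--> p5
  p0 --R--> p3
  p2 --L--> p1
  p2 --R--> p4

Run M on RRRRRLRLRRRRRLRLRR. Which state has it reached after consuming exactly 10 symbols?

Trace: p3 -R-> p5 -R-> p4 -R-> p4 -R-> p4 -R-> p4 -L-> p3 -R-> p5 -L-> p0 -R-> p3 -R-> p5
After 10 symbols: p5.

p5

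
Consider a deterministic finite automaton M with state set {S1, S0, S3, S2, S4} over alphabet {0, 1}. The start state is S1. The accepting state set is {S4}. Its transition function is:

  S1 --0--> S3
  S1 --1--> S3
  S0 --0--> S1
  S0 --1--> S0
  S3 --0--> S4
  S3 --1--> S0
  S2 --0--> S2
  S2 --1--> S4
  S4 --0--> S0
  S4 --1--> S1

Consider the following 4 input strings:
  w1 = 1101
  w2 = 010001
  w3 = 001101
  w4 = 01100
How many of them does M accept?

0

w1: S1 → S3 → S0 → S1 → S3  → end S3, rejected
w2: S1 → S3 → S0 → S1 → S3 → S4 → S1  → end S1, rejected
w3: S1 → S3 → S4 → S1 → S3 → S4 → S1  → end S1, rejected
w4: S1 → S3 → S0 → S0 → S1 → S3  → end S3, rejected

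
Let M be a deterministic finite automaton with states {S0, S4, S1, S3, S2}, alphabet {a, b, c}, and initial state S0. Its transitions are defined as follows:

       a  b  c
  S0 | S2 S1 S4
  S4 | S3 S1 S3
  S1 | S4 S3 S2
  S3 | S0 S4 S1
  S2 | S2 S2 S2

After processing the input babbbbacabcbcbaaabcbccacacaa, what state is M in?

start at S0
read 'b': S0 → S1
read 'a': S1 → S4
read 'b': S4 → S1
read 'b': S1 → S3
read 'b': S3 → S4
read 'b': S4 → S1
read 'a': S1 → S4
read 'c': S4 → S3
read 'a': S3 → S0
read 'b': S0 → S1
read 'c': S1 → S2
read 'b': S2 → S2
read 'c': S2 → S2
read 'b': S2 → S2
read 'a': S2 → S2
read 'a': S2 → S2
read 'a': S2 → S2
read 'b': S2 → S2
read 'c': S2 → S2
read 'b': S2 → S2
read 'c': S2 → S2
read 'c': S2 → S2
read 'a': S2 → S2
read 'c': S2 → S2
read 'a': S2 → S2
read 'c': S2 → S2
read 'a': S2 → S2
read 'a': S2 → S2

S2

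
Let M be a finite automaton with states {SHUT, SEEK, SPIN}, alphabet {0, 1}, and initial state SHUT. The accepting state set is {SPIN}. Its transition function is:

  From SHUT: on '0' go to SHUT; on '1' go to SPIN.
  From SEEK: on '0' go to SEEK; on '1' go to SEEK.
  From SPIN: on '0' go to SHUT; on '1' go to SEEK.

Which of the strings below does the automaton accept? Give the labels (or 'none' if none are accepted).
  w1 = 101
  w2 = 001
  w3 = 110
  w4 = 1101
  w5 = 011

w1: Trace: SHUT -1-> SPIN -0-> SHUT -1-> SPIN  → end SPIN, accepted
w2: Trace: SHUT -0-> SHUT -0-> SHUT -1-> SPIN  → end SPIN, accepted
w3: Trace: SHUT -1-> SPIN -1-> SEEK -0-> SEEK  → end SEEK, rejected
w4: Trace: SHUT -1-> SPIN -1-> SEEK -0-> SEEK -1-> SEEK  → end SEEK, rejected
w5: Trace: SHUT -0-> SHUT -1-> SPIN -1-> SEEK  → end SEEK, rejected

w1, w2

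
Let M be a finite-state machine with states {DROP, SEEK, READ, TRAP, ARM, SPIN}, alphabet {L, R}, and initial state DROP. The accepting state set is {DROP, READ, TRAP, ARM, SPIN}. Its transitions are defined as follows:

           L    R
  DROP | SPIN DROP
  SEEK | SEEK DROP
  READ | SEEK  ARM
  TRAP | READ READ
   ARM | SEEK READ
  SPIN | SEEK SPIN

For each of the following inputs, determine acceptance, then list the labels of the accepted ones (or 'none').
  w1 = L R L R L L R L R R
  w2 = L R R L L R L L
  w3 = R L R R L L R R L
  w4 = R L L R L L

w1: Trace: DROP -L-> SPIN -R-> SPIN -L-> SEEK -R-> DROP -L-> SPIN -L-> SEEK -R-> DROP -L-> SPIN -R-> SPIN -R-> SPIN  → end SPIN, accepted
w2: Trace: DROP -L-> SPIN -R-> SPIN -R-> SPIN -L-> SEEK -L-> SEEK -R-> DROP -L-> SPIN -L-> SEEK  → end SEEK, rejected
w3: Trace: DROP -R-> DROP -L-> SPIN -R-> SPIN -R-> SPIN -L-> SEEK -L-> SEEK -R-> DROP -R-> DROP -L-> SPIN  → end SPIN, accepted
w4: Trace: DROP -R-> DROP -L-> SPIN -L-> SEEK -R-> DROP -L-> SPIN -L-> SEEK  → end SEEK, rejected

w1, w3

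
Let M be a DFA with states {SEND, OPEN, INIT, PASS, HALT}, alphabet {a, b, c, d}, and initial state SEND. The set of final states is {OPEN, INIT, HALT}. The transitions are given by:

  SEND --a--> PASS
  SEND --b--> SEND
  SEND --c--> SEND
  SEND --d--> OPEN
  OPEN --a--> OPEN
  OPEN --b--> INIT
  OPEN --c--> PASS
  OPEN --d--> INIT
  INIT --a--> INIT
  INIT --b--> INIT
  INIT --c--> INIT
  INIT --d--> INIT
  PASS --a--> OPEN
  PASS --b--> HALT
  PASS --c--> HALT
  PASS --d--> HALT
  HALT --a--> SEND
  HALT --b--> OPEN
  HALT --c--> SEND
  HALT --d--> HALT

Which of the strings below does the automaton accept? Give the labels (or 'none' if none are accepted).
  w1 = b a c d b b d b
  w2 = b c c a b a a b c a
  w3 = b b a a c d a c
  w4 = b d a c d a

w1: Trace: SEND -b-> SEND -a-> PASS -c-> HALT -d-> HALT -b-> OPEN -b-> INIT -d-> INIT -b-> INIT  → end INIT, accepted
w2: Trace: SEND -b-> SEND -c-> SEND -c-> SEND -a-> PASS -b-> HALT -a-> SEND -a-> PASS -b-> HALT -c-> SEND -a-> PASS  → end PASS, rejected
w3: Trace: SEND -b-> SEND -b-> SEND -a-> PASS -a-> OPEN -c-> PASS -d-> HALT -a-> SEND -c-> SEND  → end SEND, rejected
w4: Trace: SEND -b-> SEND -d-> OPEN -a-> OPEN -c-> PASS -d-> HALT -a-> SEND  → end SEND, rejected

w1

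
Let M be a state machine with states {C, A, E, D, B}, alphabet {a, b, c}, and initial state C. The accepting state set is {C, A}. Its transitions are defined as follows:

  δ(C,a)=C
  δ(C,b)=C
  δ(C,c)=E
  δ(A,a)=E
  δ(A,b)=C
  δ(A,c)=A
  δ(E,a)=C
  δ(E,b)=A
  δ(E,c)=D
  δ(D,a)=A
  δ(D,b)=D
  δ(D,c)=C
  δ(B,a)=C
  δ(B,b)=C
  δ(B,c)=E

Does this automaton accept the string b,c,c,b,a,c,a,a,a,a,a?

Yes

start at C
read 'b': C → C
read 'c': C → E
read 'c': E → D
read 'b': D → D
read 'a': D → A
read 'c': A → A
read 'a': A → E
read 'a': E → C
read 'a': C → C
read 'a': C → C
read 'a': C → C
End state C is accepting.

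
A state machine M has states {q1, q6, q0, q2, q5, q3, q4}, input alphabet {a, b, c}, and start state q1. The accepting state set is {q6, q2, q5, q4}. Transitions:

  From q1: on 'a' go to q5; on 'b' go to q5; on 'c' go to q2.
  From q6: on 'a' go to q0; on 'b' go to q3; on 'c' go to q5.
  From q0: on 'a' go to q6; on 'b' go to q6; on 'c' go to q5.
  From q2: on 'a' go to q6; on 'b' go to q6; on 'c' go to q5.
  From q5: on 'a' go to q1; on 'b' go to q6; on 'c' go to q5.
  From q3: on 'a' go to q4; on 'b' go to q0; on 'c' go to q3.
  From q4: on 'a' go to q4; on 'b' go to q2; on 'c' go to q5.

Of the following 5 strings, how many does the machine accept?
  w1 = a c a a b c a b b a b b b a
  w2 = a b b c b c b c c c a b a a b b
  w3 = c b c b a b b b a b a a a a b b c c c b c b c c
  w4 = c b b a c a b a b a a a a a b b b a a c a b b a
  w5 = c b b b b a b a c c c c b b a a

w1: Trace: q1 -a-> q5 -c-> q5 -a-> q1 -a-> q5 -b-> q6 -c-> q5 -a-> q1 -b-> q5 -b-> q6 -a-> q0 -b-> q6 -b-> q3 -b-> q0 -a-> q6  → end q6, accepted
w2: Trace: q1 -a-> q5 -b-> q6 -b-> q3 -c-> q3 -b-> q0 -c-> q5 -b-> q6 -c-> q5 -c-> q5 -c-> q5 -a-> q1 -b-> q5 -a-> q1 -a-> q5 -b-> q6 -b-> q3  → end q3, rejected
w3: Trace: q1 -c-> q2 -b-> q6 -c-> q5 -b-> q6 -a-> q0 -b-> q6 -b-> q3 -b-> q0 -a-> q6 -b-> q3 -a-> q4 -a-> q4 -a-> q4 -a-> q4 -b-> q2 -b-> q6 -c-> q5 -c-> q5 -c-> q5 -b-> q6 -c-> q5 -b-> q6 -c-> q5 -c-> q5  → end q5, accepted
w4: Trace: q1 -c-> q2 -b-> q6 -b-> q3 -a-> q4 -c-> q5 -a-> q1 -b-> q5 -a-> q1 -b-> q5 -a-> q1 -a-> q5 -a-> q1 -a-> q5 -a-> q1 -b-> q5 -b-> q6 -b-> q3 -a-> q4 -a-> q4 -c-> q5 -a-> q1 -b-> q5 -b-> q6 -a-> q0  → end q0, rejected
w5: Trace: q1 -c-> q2 -b-> q6 -b-> q3 -b-> q0 -b-> q6 -a-> q0 -b-> q6 -a-> q0 -c-> q5 -c-> q5 -c-> q5 -c-> q5 -b-> q6 -b-> q3 -a-> q4 -a-> q4  → end q4, accepted

3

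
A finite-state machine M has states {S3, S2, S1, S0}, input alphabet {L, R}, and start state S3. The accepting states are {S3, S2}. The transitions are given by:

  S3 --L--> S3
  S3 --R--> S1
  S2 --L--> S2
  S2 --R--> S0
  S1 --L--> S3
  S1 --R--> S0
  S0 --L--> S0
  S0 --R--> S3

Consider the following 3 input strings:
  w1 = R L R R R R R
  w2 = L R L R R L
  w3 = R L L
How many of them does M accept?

1

w1: Trace: S3 -R-> S1 -L-> S3 -R-> S1 -R-> S0 -R-> S3 -R-> S1 -R-> S0  → end S0, rejected
w2: Trace: S3 -L-> S3 -R-> S1 -L-> S3 -R-> S1 -R-> S0 -L-> S0  → end S0, rejected
w3: Trace: S3 -R-> S1 -L-> S3 -L-> S3  → end S3, accepted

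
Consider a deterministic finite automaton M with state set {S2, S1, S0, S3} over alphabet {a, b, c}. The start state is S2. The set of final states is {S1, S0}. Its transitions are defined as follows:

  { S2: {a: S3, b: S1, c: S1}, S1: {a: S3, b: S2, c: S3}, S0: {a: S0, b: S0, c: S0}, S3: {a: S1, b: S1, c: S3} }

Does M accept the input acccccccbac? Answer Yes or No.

No

S2 → S3 → S3 → S3 → S3 → S3 → S3 → S3 → S3 → S1 → S3 → S3
End state S3 is not accepting.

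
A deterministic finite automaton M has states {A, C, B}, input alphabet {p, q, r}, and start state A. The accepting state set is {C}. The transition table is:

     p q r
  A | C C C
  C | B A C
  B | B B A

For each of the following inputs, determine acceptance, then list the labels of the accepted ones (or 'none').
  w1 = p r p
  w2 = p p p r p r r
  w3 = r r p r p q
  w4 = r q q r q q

w2, w4

w1: Trace: A -p-> C -r-> C -p-> B  → end B, rejected
w2: Trace: A -p-> C -p-> B -p-> B -r-> A -p-> C -r-> C -r-> C  → end C, accepted
w3: Trace: A -r-> C -r-> C -p-> B -r-> A -p-> C -q-> A  → end A, rejected
w4: Trace: A -r-> C -q-> A -q-> C -r-> C -q-> A -q-> C  → end C, accepted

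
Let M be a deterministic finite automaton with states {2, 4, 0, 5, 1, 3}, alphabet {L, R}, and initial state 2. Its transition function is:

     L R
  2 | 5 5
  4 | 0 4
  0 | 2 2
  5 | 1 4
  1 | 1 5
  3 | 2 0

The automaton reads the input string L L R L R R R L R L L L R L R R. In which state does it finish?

4

Trace: 2 -L-> 5 -L-> 1 -R-> 5 -L-> 1 -R-> 5 -R-> 4 -R-> 4 -L-> 0 -R-> 2 -L-> 5 -L-> 1 -L-> 1 -R-> 5 -L-> 1 -R-> 5 -R-> 4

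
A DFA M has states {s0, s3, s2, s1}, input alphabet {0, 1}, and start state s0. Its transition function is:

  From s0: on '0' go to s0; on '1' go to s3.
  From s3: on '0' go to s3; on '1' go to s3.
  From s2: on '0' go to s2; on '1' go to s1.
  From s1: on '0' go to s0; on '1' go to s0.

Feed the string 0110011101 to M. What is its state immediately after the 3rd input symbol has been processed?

s0 → s0 → s3 → s3
After 3 symbols: s3.

s3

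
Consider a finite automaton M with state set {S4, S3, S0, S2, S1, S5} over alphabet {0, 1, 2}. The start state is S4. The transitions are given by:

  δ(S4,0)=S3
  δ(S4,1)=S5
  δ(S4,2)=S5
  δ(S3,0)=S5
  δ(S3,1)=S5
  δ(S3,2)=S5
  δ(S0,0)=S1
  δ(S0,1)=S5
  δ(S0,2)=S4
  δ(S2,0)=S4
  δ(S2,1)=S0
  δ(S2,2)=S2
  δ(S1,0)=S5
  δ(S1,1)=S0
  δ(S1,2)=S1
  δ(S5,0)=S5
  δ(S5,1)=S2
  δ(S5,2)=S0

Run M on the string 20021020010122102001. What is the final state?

S2

Trace: S4 -2-> S5 -0-> S5 -0-> S5 -2-> S0 -1-> S5 -0-> S5 -2-> S0 -0-> S1 -0-> S5 -1-> S2 -0-> S4 -1-> S5 -2-> S0 -2-> S4 -1-> S5 -0-> S5 -2-> S0 -0-> S1 -0-> S5 -1-> S2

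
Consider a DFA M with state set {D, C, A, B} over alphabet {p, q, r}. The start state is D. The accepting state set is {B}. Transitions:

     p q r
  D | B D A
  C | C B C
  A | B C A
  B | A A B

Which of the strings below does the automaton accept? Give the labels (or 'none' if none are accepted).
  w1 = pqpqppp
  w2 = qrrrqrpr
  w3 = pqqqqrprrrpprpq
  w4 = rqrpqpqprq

w1: Trace: D -p-> B -q-> A -p-> B -q-> A -p-> B -p-> A -p-> B  → end B, accepted
w2: Trace: D -q-> D -r-> A -r-> A -r-> A -q-> C -r-> C -p-> C -r-> C  → end C, rejected
w3: Trace: D -p-> B -q-> A -q-> C -q-> B -q-> A -r-> A -p-> B -r-> B -r-> B -r-> B -p-> A -p-> B -r-> B -p-> A -q-> C  → end C, rejected
w4: Trace: D -r-> A -q-> C -r-> C -p-> C -q-> B -p-> A -q-> C -p-> C -r-> C -q-> B  → end B, accepted

w1, w4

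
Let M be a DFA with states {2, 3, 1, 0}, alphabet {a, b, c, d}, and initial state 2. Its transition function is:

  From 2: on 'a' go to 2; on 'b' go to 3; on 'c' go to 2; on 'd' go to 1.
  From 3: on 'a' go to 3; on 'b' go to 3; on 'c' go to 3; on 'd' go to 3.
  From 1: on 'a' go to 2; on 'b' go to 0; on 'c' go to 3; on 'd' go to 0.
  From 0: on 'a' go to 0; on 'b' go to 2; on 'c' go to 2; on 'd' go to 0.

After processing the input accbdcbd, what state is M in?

2 → 2 → 2 → 2 → 3 → 3 → 3 → 3 → 3

3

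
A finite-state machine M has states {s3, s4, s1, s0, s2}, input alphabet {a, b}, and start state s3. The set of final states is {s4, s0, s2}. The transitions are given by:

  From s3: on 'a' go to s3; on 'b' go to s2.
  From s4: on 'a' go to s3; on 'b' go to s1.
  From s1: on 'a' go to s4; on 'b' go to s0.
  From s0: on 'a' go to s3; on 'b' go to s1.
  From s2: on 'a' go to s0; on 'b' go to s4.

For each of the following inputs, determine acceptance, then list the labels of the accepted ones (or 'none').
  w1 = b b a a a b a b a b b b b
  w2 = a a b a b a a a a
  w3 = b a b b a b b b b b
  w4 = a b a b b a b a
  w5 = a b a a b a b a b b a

w1: Trace: s3 -b-> s2 -b-> s4 -a-> s3 -a-> s3 -a-> s3 -b-> s2 -a-> s0 -b-> s1 -a-> s4 -b-> s1 -b-> s0 -b-> s1 -b-> s0  → end s0, accepted
w2: Trace: s3 -a-> s3 -a-> s3 -b-> s2 -a-> s0 -b-> s1 -a-> s4 -a-> s3 -a-> s3 -a-> s3  → end s3, rejected
w3: Trace: s3 -b-> s2 -a-> s0 -b-> s1 -b-> s0 -a-> s3 -b-> s2 -b-> s4 -b-> s1 -b-> s0 -b-> s1  → end s1, rejected
w4: Trace: s3 -a-> s3 -b-> s2 -a-> s0 -b-> s1 -b-> s0 -a-> s3 -b-> s2 -a-> s0  → end s0, accepted
w5: Trace: s3 -a-> s3 -b-> s2 -a-> s0 -a-> s3 -b-> s2 -a-> s0 -b-> s1 -a-> s4 -b-> s1 -b-> s0 -a-> s3  → end s3, rejected

w1, w4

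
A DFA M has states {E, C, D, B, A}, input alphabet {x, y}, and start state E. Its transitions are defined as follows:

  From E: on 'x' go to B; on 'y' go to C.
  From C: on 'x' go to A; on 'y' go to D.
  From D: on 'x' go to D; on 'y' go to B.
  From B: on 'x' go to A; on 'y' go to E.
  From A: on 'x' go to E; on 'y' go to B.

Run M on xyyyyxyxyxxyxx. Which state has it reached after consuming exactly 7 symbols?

B

E → B → E → C → D → B → A → B
After 7 symbols: B.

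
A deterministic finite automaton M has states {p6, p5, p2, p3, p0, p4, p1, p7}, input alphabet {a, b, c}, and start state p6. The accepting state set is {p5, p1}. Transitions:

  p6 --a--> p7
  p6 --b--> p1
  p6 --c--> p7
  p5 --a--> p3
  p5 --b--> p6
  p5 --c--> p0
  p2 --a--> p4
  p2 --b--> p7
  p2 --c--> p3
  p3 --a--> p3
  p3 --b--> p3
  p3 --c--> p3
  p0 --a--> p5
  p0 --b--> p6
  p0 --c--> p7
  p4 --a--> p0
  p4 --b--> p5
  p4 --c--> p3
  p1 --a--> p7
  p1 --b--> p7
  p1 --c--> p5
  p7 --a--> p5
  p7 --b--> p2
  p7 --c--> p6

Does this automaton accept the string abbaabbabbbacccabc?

Trace: p6 -a-> p7 -b-> p2 -b-> p7 -a-> p5 -a-> p3 -b-> p3 -b-> p3 -a-> p3 -b-> p3 -b-> p3 -b-> p3 -a-> p3 -c-> p3 -c-> p3 -c-> p3 -a-> p3 -b-> p3 -c-> p3
End state p3 is not accepting.

No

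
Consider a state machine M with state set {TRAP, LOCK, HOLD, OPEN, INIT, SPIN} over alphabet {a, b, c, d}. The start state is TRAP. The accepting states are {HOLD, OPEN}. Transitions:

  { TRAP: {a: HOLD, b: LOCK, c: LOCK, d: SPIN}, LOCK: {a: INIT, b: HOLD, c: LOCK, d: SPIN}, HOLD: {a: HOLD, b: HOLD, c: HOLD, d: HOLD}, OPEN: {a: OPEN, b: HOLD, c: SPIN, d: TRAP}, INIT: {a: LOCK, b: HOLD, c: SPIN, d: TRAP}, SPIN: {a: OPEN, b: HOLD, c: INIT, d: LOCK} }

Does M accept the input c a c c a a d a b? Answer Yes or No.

Yes

TRAP → LOCK → INIT → SPIN → INIT → LOCK → INIT → TRAP → HOLD → HOLD
End state HOLD is accepting.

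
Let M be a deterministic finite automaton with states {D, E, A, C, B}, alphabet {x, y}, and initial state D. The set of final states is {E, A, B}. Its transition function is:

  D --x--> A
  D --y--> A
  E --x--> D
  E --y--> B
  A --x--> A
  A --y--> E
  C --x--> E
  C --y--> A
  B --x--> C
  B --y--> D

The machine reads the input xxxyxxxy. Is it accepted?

Yes

Trace: D -x-> A -x-> A -x-> A -y-> E -x-> D -x-> A -x-> A -y-> E
End state E is accepting.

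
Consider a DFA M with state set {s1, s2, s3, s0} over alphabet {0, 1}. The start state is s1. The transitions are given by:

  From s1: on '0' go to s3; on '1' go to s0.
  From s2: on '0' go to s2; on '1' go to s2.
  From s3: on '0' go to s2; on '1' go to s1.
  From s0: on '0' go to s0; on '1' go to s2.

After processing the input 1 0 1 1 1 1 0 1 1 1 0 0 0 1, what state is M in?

s2

Trace: s1 -1-> s0 -0-> s0 -1-> s2 -1-> s2 -1-> s2 -1-> s2 -0-> s2 -1-> s2 -1-> s2 -1-> s2 -0-> s2 -0-> s2 -0-> s2 -1-> s2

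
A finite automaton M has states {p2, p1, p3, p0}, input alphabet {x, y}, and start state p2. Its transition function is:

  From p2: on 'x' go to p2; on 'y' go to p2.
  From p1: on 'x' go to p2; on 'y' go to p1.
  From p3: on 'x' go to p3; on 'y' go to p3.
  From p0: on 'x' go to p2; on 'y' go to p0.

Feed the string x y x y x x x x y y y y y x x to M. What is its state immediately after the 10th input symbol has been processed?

p2

start at p2
read 'x': p2 → p2
read 'y': p2 → p2
read 'x': p2 → p2
read 'y': p2 → p2
read 'x': p2 → p2
read 'x': p2 → p2
read 'x': p2 → p2
read 'x': p2 → p2
read 'y': p2 → p2
read 'y': p2 → p2
After 10 symbols: p2.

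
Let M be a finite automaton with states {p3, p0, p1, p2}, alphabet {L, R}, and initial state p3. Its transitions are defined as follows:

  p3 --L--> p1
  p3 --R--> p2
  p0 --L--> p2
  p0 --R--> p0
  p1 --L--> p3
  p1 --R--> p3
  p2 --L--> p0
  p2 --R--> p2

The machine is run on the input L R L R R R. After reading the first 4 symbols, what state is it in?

start at p3
read 'L': p3 → p1
read 'R': p1 → p3
read 'L': p3 → p1
read 'R': p1 → p3
After 4 symbols: p3.

p3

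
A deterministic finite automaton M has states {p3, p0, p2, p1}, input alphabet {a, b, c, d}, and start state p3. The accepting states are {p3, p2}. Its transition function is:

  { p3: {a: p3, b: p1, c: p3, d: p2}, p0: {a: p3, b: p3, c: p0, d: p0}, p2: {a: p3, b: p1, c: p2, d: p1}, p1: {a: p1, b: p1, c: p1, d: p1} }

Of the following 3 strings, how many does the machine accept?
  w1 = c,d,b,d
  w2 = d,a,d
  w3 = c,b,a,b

w1: Trace: p3 -c-> p3 -d-> p2 -b-> p1 -d-> p1  → end p1, rejected
w2: Trace: p3 -d-> p2 -a-> p3 -d-> p2  → end p2, accepted
w3: Trace: p3 -c-> p3 -b-> p1 -a-> p1 -b-> p1  → end p1, rejected

1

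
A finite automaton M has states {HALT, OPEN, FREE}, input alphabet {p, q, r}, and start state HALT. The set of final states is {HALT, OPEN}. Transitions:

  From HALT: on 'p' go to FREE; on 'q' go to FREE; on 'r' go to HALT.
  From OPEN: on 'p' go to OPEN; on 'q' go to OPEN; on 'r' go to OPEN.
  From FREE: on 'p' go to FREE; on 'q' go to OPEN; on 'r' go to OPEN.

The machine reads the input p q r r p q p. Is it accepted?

Yes

HALT → FREE → OPEN → OPEN → OPEN → OPEN → OPEN → OPEN
End state OPEN is accepting.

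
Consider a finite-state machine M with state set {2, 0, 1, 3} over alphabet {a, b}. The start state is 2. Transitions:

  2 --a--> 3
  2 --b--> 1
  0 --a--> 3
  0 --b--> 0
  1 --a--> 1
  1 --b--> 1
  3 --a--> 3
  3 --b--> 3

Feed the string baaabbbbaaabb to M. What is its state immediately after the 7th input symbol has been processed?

1

start at 2
read 'b': 2 → 1
read 'a': 1 → 1
read 'a': 1 → 1
read 'a': 1 → 1
read 'b': 1 → 1
read 'b': 1 → 1
read 'b': 1 → 1
After 7 symbols: 1.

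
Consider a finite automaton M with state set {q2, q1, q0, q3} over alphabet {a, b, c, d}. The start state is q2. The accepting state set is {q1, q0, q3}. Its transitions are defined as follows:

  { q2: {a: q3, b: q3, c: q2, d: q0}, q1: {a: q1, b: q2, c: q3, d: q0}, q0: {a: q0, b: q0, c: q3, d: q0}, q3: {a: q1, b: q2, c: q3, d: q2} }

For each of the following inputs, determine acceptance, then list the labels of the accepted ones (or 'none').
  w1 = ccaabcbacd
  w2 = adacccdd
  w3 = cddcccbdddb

w2, w3

w1:
  start at q2
  read 'c': q2 → q2
  read 'c': q2 → q2
  read 'a': q2 → q3
  read 'a': q3 → q1
  read 'b': q1 → q2
  read 'c': q2 → q2
  read 'b': q2 → q3
  read 'a': q3 → q1
  read 'c': q1 → q3
  read 'd': q3 → q2
  end q2, rejected
w2:
  start at q2
  read 'a': q2 → q3
  read 'd': q3 → q2
  read 'a': q2 → q3
  read 'c': q3 → q3
  read 'c': q3 → q3
  read 'c': q3 → q3
  read 'd': q3 → q2
  read 'd': q2 → q0
  end q0, accepted
w3:
  start at q2
  read 'c': q2 → q2
  read 'd': q2 → q0
  read 'd': q0 → q0
  read 'c': q0 → q3
  read 'c': q3 → q3
  read 'c': q3 → q3
  read 'b': q3 → q2
  read 'd': q2 → q0
  read 'd': q0 → q0
  read 'd': q0 → q0
  read 'b': q0 → q0
  end q0, accepted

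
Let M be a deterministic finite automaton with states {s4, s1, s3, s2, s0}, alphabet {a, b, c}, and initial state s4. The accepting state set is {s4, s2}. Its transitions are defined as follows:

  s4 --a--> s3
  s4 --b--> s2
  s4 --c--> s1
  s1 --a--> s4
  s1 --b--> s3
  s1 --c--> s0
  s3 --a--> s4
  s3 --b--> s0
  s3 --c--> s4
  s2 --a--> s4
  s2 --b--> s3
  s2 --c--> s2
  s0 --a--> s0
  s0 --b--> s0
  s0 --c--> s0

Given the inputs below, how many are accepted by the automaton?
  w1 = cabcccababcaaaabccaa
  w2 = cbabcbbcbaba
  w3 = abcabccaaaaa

0

w1: Trace: s4 -c-> s1 -a-> s4 -b-> s2 -c-> s2 -c-> s2 -c-> s2 -a-> s4 -b-> s2 -a-> s4 -b-> s2 -c-> s2 -a-> s4 -a-> s3 -a-> s4 -a-> s3 -b-> s0 -c-> s0 -c-> s0 -a-> s0 -a-> s0  → end s0, rejected
w2: Trace: s4 -c-> s1 -b-> s3 -a-> s4 -b-> s2 -c-> s2 -b-> s3 -b-> s0 -c-> s0 -b-> s0 -a-> s0 -b-> s0 -a-> s0  → end s0, rejected
w3: Trace: s4 -a-> s3 -b-> s0 -c-> s0 -a-> s0 -b-> s0 -c-> s0 -c-> s0 -a-> s0 -a-> s0 -a-> s0 -a-> s0 -a-> s0  → end s0, rejected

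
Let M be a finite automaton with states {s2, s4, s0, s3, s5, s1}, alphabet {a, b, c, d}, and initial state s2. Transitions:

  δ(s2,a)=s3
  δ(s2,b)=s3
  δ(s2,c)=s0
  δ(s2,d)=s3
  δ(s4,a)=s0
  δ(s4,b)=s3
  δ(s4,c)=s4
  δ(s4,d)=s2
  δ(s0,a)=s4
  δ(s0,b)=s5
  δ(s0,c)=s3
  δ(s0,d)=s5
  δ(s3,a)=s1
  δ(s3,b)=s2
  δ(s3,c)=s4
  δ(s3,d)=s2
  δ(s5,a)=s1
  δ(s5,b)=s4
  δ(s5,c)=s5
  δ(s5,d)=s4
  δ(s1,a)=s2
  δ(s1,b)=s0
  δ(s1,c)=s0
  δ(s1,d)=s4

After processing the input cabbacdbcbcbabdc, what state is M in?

start at s2
read 'c': s2 → s0
read 'a': s0 → s4
read 'b': s4 → s3
read 'b': s3 → s2
read 'a': s2 → s3
read 'c': s3 → s4
read 'd': s4 → s2
read 'b': s2 → s3
read 'c': s3 → s4
read 'b': s4 → s3
read 'c': s3 → s4
read 'b': s4 → s3
read 'a': s3 → s1
read 'b': s1 → s0
read 'd': s0 → s5
read 'c': s5 → s5

s5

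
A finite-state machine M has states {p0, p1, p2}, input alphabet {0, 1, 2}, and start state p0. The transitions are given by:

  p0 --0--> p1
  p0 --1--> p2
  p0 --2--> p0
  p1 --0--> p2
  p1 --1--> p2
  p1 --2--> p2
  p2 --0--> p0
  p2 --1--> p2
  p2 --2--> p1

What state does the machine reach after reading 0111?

p0 → p1 → p2 → p2 → p2

p2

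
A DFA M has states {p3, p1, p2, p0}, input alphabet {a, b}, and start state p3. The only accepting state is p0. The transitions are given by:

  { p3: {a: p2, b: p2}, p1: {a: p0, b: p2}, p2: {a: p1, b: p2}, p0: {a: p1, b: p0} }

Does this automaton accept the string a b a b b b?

p3 → p2 → p2 → p1 → p2 → p2 → p2
End state p2 is not accepting.

No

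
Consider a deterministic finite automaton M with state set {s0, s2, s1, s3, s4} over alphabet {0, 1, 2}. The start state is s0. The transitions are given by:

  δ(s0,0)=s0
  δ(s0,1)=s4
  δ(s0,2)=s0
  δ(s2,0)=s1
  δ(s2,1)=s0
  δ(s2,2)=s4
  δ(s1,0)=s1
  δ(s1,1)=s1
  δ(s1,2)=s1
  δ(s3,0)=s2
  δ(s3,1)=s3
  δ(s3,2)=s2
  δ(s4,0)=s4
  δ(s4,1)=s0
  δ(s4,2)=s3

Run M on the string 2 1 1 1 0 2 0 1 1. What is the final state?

start at s0
read '2': s0 → s0
read '1': s0 → s4
read '1': s4 → s0
read '1': s0 → s4
read '0': s4 → s4
read '2': s4 → s3
read '0': s3 → s2
read '1': s2 → s0
read '1': s0 → s4

s4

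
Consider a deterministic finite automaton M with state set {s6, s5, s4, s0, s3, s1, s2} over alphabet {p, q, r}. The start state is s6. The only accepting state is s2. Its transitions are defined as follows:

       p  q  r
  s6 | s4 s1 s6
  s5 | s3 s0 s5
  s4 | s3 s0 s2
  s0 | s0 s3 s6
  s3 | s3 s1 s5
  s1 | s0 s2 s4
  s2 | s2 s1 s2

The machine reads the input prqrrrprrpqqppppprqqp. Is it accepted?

Yes

start at s6
read 'p': s6 → s4
read 'r': s4 → s2
read 'q': s2 → s1
read 'r': s1 → s4
read 'r': s4 → s2
read 'r': s2 → s2
read 'p': s2 → s2
read 'r': s2 → s2
read 'r': s2 → s2
read 'p': s2 → s2
read 'q': s2 → s1
read 'q': s1 → s2
read 'p': s2 → s2
read 'p': s2 → s2
read 'p': s2 → s2
read 'p': s2 → s2
read 'p': s2 → s2
read 'r': s2 → s2
read 'q': s2 → s1
read 'q': s1 → s2
read 'p': s2 → s2
End state s2 is accepting.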